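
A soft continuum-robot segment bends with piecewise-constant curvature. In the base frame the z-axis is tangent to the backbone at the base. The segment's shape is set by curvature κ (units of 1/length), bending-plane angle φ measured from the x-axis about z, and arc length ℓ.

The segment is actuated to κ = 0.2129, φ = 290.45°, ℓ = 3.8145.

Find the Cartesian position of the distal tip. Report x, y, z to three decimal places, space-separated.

0.512 -1.373 3.409

θ = κ·ℓ = 0.2129 × 3.8145 = 0.81211 rad
ρ = (1 − cos θ)/κ = (1 − 0.68797)/0.2129 = 1.46561
z = sin θ / κ = 0.72574/0.2129 = 3.40882
x = ρ cos φ = 1.46561 × cos(290.45°) = 0.51207
y = ρ sin φ = 1.46561 × sin(290.45°) = -1.37325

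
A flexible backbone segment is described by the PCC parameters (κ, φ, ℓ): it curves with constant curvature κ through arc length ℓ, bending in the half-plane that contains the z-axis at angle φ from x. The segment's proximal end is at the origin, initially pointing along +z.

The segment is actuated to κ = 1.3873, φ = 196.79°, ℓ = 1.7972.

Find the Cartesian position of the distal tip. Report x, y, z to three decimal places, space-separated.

-1.240 -0.374 0.435

θ = κ·ℓ = 1.3873 × 1.7972 = 2.49326 rad
ρ = (1 − cos θ)/κ = (1 − -0.79709)/1.3873 = 1.29539
z = sin θ / κ = 0.60386/1.3873 = 0.43528
x = ρ cos φ = 1.29539 × cos(196.79°) = -1.24016
y = ρ sin φ = 1.29539 × sin(196.79°) = -0.37419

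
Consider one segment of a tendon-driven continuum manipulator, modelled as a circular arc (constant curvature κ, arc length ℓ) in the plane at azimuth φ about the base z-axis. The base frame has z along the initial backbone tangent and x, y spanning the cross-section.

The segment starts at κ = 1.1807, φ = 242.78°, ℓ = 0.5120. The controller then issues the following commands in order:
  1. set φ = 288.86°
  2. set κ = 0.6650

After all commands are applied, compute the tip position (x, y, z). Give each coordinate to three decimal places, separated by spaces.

initial: κ=1.1807, φ=242.78°, ℓ=0.5120
cmd 1: set φ=288.86° → (κ,φ,ℓ)=(1.1807,288.86°,0.5120) → tip=(0.0485,-0.1420,0.4814)
cmd 2: set κ=0.6650 → (κ,φ,ℓ)=(0.6650,288.86°,0.5120) → tip=(0.0279,-0.0817,0.5022)

0.028 -0.082 0.502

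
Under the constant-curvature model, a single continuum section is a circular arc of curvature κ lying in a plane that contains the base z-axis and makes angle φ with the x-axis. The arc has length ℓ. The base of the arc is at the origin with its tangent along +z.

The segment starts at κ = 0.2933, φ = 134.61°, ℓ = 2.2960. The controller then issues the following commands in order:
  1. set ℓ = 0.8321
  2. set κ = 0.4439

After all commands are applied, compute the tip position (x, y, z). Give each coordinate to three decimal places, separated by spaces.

-0.107 0.108 0.813

initial: κ=0.2933, φ=134.61°, ℓ=2.2960
cmd 1: set ℓ=0.8321 → (κ,φ,ℓ)=(0.2933,134.61°,0.8321) → tip=(-0.0710,0.0719,0.8239)
cmd 2: set κ=0.4439 → (κ,φ,ℓ)=(0.4439,134.61°,0.8321) → tip=(-0.1067,0.1082,0.8133)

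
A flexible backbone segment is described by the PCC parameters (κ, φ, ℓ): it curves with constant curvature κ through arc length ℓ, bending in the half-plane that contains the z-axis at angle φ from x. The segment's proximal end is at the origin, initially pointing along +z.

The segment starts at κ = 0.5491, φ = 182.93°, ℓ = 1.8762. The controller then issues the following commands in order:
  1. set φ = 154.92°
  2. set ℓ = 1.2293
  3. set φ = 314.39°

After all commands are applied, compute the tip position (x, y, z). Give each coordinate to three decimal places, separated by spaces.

initial: κ=0.5491, φ=182.93°, ℓ=1.8762
cmd 1: set φ=154.92° → (κ,φ,ℓ)=(0.5491,154.92°,1.8762) → tip=(-0.8006,0.3747,1.5615)
cmd 2: set ℓ=1.2293 → (κ,φ,ℓ)=(0.5491,154.92°,1.2293) → tip=(-0.3617,0.1693,1.1381)
cmd 3: set φ=314.39° → (κ,φ,ℓ)=(0.5491,314.39°,1.2293) → tip=(0.2794,-0.2854,1.1381)

0.279 -0.285 1.138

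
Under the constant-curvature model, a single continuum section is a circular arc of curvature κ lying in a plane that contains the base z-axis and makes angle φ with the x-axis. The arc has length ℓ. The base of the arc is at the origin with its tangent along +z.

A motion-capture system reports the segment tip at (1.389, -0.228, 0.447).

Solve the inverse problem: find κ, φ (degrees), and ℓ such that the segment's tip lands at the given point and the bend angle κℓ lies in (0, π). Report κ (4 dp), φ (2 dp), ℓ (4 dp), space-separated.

1.2907 350.68 1.9575

ρ = √(x²+y²) = √(1.389² + -0.228²) = 1.40759
φ = atan2(y, x) mod 360° = atan2(-0.228, 1.389) = 350.6782°
|p|² = ρ² + z² = 1.40759² + 0.447² = 2.18111
κ = 2ρ / |p|² = 2×1.40759 / 2.18111 = 1.29071
θ = 2·atan2(ρ, z) = 2·atan2(1.40759, 0.447) = 2.52661 rad
ℓ = θ/κ = 2.52661/1.29071 = 1.95754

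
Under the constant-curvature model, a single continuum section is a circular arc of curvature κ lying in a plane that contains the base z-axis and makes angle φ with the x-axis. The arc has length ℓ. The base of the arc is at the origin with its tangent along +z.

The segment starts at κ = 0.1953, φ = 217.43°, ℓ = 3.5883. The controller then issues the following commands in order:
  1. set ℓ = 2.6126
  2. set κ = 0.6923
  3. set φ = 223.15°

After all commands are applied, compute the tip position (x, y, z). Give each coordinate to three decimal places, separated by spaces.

-1.302 -1.221 1.404

initial: κ=0.1953, φ=217.43°, ℓ=3.5883
cmd 1: set ℓ=2.6126 → (κ,φ,ℓ)=(0.1953,217.43°,2.6126) → tip=(-0.5179,-0.3964,2.5007)
cmd 2: set κ=0.6923 → (κ,φ,ℓ)=(0.6923,217.43°,2.6126) → tip=(-1.4174,-1.0848,1.4038)
cmd 3: set φ=223.15° → (κ,φ,ℓ)=(0.6923,223.15°,2.6126) → tip=(-1.3022,-1.2207,1.4038)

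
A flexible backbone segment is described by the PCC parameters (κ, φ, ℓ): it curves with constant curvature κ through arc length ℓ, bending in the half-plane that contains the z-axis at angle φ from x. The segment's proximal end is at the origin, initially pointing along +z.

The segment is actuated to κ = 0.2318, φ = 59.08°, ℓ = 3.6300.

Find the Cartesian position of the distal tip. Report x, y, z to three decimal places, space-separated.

0.740 1.235 3.217

θ = κ·ℓ = 0.2318 × 3.6300 = 0.84143 rad
ρ = (1 − cos θ)/κ = (1 − 0.66639)/0.2318 = 1.43920
z = sin θ / κ = 0.74560/0.2318 = 3.21656
x = ρ cos φ = 1.43920 × cos(59.08°) = 0.73952
y = ρ sin φ = 1.43920 × sin(59.08°) = 1.23467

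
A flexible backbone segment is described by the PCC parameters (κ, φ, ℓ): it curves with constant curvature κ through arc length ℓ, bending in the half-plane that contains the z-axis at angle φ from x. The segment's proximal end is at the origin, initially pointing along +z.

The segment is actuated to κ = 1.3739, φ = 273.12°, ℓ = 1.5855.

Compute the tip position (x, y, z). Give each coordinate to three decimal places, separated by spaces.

0.062 -1.142 0.598

θ = κ·ℓ = 1.3739 × 1.5855 = 2.17832 rad
ρ = (1 − cos θ)/κ = (1 − -0.57083)/1.3739 = 1.14334
z = sin θ / κ = 0.82106/1.3739 = 0.59762
x = ρ cos φ = 1.14334 × cos(273.12°) = 0.06223
y = ρ sin φ = 1.14334 × sin(273.12°) = -1.14165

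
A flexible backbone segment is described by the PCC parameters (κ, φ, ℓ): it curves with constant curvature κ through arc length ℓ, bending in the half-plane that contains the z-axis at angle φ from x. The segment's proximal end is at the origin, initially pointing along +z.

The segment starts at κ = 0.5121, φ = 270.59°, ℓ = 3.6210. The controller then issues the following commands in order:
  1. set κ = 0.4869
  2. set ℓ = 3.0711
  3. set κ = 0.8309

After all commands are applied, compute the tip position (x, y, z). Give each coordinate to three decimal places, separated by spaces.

initial: κ=0.5121, φ=270.59°, ℓ=3.6210
cmd 1: set κ=0.4869 → (κ,φ,ℓ)=(0.4869,270.59°,3.6210) → tip=(0.0252,-2.4461,2.0160)
cmd 2: set ℓ=3.0711 → (κ,φ,ℓ)=(0.4869,270.59°,3.0711) → tip=(0.0196,-1.8988,2.0480)
cmd 3: set κ=0.8309 → (κ,φ,ℓ)=(0.8309,270.59°,3.0711) → tip=(0.0227,-2.2036,0.6694)

0.023 -2.204 0.669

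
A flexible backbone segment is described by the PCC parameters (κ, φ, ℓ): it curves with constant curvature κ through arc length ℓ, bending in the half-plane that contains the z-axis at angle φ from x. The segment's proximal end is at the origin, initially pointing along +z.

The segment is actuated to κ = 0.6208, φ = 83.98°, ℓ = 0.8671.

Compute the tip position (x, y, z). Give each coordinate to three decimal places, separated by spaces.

θ = κ·ℓ = 0.6208 × 0.8671 = 0.53830 rad
ρ = (1 − cos θ)/κ = (1 − 0.85858)/0.6208 = 0.22780
z = sin θ / κ = 0.51267/0.6208 = 0.82583
x = ρ cos φ = 0.22780 × cos(83.98°) = 0.02389
y = ρ sin φ = 0.22780 × sin(83.98°) = 0.22654

0.024 0.227 0.826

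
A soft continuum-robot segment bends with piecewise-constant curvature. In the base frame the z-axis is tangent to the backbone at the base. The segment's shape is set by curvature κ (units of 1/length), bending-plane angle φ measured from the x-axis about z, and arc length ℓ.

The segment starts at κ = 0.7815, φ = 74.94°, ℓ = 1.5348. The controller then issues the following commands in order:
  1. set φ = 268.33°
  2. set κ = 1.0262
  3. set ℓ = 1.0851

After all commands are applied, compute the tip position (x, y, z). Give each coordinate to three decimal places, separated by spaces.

-0.016 -0.544 0.874

initial: κ=0.7815, φ=74.94°, ℓ=1.5348
cmd 1: set φ=268.33° → (κ,φ,ℓ)=(0.7815,268.33°,1.5348) → tip=(-0.0238,-0.8149,1.1924)
cmd 2: set κ=1.0262 → (κ,φ,ℓ)=(1.0262,268.33°,1.5348) → tip=(-0.0285,-0.9782,0.9745)
cmd 3: set ℓ=1.0851 → (κ,φ,ℓ)=(1.0262,268.33°,1.0851) → tip=(-0.0159,-0.5440,0.8744)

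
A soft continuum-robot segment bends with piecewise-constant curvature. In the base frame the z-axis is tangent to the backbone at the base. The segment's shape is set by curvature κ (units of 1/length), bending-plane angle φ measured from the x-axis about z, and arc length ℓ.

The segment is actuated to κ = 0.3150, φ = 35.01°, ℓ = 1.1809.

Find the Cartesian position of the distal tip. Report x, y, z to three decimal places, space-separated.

θ = κ·ℓ = 0.3150 × 1.1809 = 0.37198 rad
ρ = (1 − cos θ)/κ = (1 − 0.93161)/0.3150 = 0.21712
z = sin θ / κ = 0.36346/0.3150 = 1.15385
x = ρ cos φ = 0.21712 × cos(35.01°) = 0.17783
y = ρ sin φ = 0.21712 × sin(35.01°) = 0.12456

0.178 0.125 1.154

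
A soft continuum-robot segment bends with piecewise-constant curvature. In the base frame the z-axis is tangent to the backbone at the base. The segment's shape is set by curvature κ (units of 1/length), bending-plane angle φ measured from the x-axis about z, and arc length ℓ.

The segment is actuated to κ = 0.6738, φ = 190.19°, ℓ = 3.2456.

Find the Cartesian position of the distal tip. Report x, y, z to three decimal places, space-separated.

-2.305 -0.414 1.211

θ = κ·ℓ = 0.6738 × 3.2456 = 2.18689 rad
ρ = (1 − cos θ)/κ = (1 − -0.57785)/0.6738 = 2.34172
z = sin θ / κ = 0.81614/0.6738 = 1.21126
x = ρ cos φ = 2.34172 × cos(190.19°) = -2.30478
y = ρ sin φ = 2.34172 × sin(190.19°) = -0.41428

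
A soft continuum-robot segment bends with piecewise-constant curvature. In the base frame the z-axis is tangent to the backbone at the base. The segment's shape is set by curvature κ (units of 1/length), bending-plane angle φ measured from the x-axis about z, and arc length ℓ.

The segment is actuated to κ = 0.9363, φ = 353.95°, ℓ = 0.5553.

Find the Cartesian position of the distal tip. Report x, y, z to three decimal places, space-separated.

0.140 -0.015 0.531

θ = κ·ℓ = 0.9363 × 0.5553 = 0.51993 rad
ρ = (1 − cos θ)/κ = (1 − 0.86786)/0.9363 = 0.14114
z = sin θ / κ = 0.49682/0.9363 = 0.53062
x = ρ cos φ = 0.14114 × cos(353.95°) = 0.14035
y = ρ sin φ = 0.14114 × sin(353.95°) = -0.01488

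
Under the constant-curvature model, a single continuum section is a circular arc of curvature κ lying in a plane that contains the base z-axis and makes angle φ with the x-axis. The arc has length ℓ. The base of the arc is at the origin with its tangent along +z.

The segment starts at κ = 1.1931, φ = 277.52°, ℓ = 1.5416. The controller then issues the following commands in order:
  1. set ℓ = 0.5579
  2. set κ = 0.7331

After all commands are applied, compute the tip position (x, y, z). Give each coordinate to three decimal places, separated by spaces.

0.015 -0.112 0.542

initial: κ=1.1931, φ=277.52°, ℓ=1.5416
cmd 1: set ℓ=0.5579 → (κ,φ,ℓ)=(1.1931,277.52°,0.5579) → tip=(0.0234,-0.1774,0.5176)
cmd 2: set κ=0.7331 → (κ,φ,ℓ)=(0.7331,277.52°,0.5579) → tip=(0.0147,-0.1115,0.5425)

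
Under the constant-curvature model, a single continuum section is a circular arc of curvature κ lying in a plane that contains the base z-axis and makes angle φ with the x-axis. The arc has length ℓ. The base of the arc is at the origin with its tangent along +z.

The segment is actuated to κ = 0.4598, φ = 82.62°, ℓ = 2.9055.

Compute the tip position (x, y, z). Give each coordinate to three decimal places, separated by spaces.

0.214 1.655 2.115

θ = κ·ℓ = 0.4598 × 2.9055 = 1.33595 rad
ρ = (1 − cos θ)/κ = (1 − 0.23269)/0.4598 = 1.66878
z = sin θ / κ = 0.97255/0.4598 = 2.11516
x = ρ cos φ = 1.66878 × cos(82.62°) = 0.21435
y = ρ sin φ = 1.66878 × sin(82.62°) = 1.65496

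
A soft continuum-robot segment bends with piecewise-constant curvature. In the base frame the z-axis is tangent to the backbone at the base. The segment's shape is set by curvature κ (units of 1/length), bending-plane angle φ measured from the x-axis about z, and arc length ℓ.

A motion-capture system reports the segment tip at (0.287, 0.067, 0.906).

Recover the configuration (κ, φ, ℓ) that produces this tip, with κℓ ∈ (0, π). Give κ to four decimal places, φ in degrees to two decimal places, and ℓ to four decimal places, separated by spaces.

0.6494 13.14 0.9686

ρ = √(x²+y²) = √(0.287² + 0.067²) = 0.29472
φ = atan2(y, x) mod 360° = atan2(0.067, 0.287) = 13.1403°
|p|² = ρ² + z² = 0.29472² + 0.906² = 0.90769
κ = 2ρ / |p|² = 2×0.29472 / 0.90769 = 0.64937
θ = 2·atan2(ρ, z) = 2·atan2(0.29472, 0.906) = 0.62900 rad
ℓ = θ/κ = 0.62900/0.64937 = 0.96862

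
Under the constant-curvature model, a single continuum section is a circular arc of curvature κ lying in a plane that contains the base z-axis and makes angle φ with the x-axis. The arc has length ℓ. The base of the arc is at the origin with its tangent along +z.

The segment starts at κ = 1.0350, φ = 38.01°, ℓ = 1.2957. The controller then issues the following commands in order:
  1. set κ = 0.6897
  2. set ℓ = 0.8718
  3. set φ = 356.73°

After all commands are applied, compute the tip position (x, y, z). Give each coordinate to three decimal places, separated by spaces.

0.254 -0.015 0.820

initial: κ=1.0350, φ=38.01°, ℓ=1.2957
cmd 1: set κ=0.6897 → (κ,φ,ℓ)=(0.6897,38.01°,1.2957) → tip=(0.4266,0.3334,1.1300)
cmd 2: set ℓ=0.8718 → (κ,φ,ℓ)=(0.6897,38.01°,0.8718) → tip=(0.2004,0.1566,0.8202)
cmd 3: set φ=356.73° → (κ,φ,ℓ)=(0.6897,356.73°,0.8718) → tip=(0.2539,-0.0145,0.8202)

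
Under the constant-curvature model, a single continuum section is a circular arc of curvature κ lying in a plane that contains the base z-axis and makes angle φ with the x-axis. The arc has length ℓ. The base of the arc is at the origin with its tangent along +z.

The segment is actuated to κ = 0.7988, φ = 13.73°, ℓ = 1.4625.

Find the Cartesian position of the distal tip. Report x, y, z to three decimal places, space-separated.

θ = κ·ℓ = 0.7988 × 1.4625 = 1.16824 rad
ρ = (1 − cos θ)/κ = (1 − 0.39177)/0.7988 = 0.76143
z = sin θ / κ = 0.92006/0.7988 = 1.15181
x = ρ cos φ = 0.76143 × cos(13.73°) = 0.73968
y = ρ sin φ = 0.76143 × sin(13.73°) = 0.18072

0.740 0.181 1.152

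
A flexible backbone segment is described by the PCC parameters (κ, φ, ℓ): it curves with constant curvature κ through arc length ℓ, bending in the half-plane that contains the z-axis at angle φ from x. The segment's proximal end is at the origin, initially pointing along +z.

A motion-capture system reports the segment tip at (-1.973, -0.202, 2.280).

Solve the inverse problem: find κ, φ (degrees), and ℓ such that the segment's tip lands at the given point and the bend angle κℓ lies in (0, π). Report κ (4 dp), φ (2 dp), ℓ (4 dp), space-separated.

0.4344 185.85 3.2964

ρ = √(x²+y²) = √(-1.973² + -0.202²) = 1.98331
φ = atan2(y, x) mod 360° = atan2(-0.202, -1.973) = 185.8457°
|p|² = ρ² + z² = 1.98331² + 2.280² = 9.13193
κ = 2ρ / |p|² = 2×1.98331 / 9.13193 = 0.43437
θ = 2·atan2(ρ, z) = 2·atan2(1.98331, 2.280) = 1.43184 rad
ℓ = θ/κ = 1.43184/0.43437 = 3.29637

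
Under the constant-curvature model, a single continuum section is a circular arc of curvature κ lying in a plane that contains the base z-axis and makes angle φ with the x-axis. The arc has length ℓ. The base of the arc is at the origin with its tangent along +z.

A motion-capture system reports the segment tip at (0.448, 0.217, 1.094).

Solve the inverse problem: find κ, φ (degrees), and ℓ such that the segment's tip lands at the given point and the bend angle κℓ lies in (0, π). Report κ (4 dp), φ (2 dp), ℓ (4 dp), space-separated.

0.6892 25.84 1.2392

ρ = √(x²+y²) = √(0.448² + 0.217²) = 0.49779
φ = atan2(y, x) mod 360° = atan2(0.217, 0.448) = 25.8444°
|p|² = ρ² + z² = 0.49779² + 1.094² = 1.44463
κ = 2ρ / |p|² = 2×0.49779 / 1.44463 = 0.68916
θ = 2·atan2(ρ, z) = 2·atan2(0.49779, 1.094) = 0.85404 rad
ℓ = θ/κ = 0.85404/0.68916 = 1.23925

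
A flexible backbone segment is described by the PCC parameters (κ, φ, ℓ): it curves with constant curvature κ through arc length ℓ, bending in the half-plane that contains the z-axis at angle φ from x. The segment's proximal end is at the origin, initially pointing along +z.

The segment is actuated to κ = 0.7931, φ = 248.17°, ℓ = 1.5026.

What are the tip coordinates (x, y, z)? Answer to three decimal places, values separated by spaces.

θ = κ·ℓ = 0.7931 × 1.5026 = 1.19171 rad
ρ = (1 − cos θ)/κ = (1 − 0.37007)/0.7931 = 0.79426
z = sin θ / κ = 0.92900/0.7931 = 1.17136
x = ρ cos φ = 0.79426 × cos(248.17°) = -0.29535
y = ρ sin φ = 0.79426 × sin(248.17°) = -0.73731

-0.295 -0.737 1.171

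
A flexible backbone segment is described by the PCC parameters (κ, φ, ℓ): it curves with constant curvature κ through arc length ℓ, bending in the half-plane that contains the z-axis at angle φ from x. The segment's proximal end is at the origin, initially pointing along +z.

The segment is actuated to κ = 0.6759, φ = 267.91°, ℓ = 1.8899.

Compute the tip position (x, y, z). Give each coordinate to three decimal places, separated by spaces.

-0.038 -1.051 1.416

θ = κ·ℓ = 0.6759 × 1.8899 = 1.27738 rad
ρ = (1 − cos θ)/κ = (1 − 0.28922)/0.6759 = 1.05160
z = sin θ / κ = 0.95726/0.6759 = 1.41628
x = ρ cos φ = 1.05160 × cos(267.91°) = -0.03835
y = ρ sin φ = 1.05160 × sin(267.91°) = -1.05090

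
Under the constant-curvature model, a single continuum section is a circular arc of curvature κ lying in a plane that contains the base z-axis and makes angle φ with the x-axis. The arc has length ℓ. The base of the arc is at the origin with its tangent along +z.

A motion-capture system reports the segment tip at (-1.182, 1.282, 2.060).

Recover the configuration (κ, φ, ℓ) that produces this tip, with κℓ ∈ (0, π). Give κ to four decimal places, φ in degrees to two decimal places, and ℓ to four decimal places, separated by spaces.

0.4788 132.68 2.9344

ρ = √(x²+y²) = √(-1.182² + 1.282²) = 1.74375
φ = atan2(y, x) mod 360° = atan2(1.282, -1.182) = 132.6760°
|p|² = ρ² + z² = 1.74375² + 2.060² = 7.28425
κ = 2ρ / |p|² = 2×1.74375 / 7.28425 = 0.47877
θ = 2·atan2(ρ, z) = 2·atan2(1.74375, 2.060) = 1.40489 rad
ℓ = θ/κ = 1.40489/0.47877 = 2.93437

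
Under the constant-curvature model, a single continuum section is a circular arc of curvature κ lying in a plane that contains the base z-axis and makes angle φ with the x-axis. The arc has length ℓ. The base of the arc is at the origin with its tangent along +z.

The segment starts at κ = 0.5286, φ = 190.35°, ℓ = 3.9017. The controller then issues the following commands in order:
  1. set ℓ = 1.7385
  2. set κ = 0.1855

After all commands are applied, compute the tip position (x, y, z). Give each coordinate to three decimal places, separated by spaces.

initial: κ=0.5286, φ=190.35°, ℓ=3.9017
cmd 1: set ℓ=1.7385 → (κ,φ,ℓ)=(0.5286,190.35°,1.7385) → tip=(-0.7320,-0.1337,1.5039)
cmd 2: set κ=0.1855 → (κ,φ,ℓ)=(0.1855,190.35°,1.7385) → tip=(-0.2734,-0.0499,1.7085)

-0.273 -0.050 1.709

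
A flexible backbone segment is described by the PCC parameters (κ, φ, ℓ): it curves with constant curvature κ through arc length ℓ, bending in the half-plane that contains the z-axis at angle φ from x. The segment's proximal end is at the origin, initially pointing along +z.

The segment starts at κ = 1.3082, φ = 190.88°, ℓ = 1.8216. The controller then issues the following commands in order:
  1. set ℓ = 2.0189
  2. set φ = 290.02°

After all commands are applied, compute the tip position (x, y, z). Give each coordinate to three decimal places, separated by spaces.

0.491 -1.348 0.367

initial: κ=1.3082, φ=190.88°, ℓ=1.8216
cmd 1: set ℓ=2.0189 → (κ,φ,ℓ)=(1.3082,190.88°,2.0189) → tip=(-1.4093,-0.2709,0.3668)
cmd 2: set φ=290.02° → (κ,φ,ℓ)=(1.3082,290.02°,2.0189) → tip=(0.4913,-1.3484,0.3668)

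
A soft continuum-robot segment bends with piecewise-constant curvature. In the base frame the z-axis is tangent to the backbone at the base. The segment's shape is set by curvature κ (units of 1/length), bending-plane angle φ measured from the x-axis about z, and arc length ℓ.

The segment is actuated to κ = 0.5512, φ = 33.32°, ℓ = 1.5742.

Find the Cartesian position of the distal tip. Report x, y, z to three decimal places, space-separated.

θ = κ·ℓ = 0.5512 × 1.5742 = 0.86770 rad
ρ = (1 − cos θ)/κ = (1 − 0.64658)/0.5512 = 0.64118
z = sin θ / κ = 0.76284/0.5512 = 1.38397
x = ρ cos φ = 0.64118 × cos(33.32°) = 0.53578
y = ρ sin φ = 0.64118 × sin(33.32°) = 0.35221

0.536 0.352 1.384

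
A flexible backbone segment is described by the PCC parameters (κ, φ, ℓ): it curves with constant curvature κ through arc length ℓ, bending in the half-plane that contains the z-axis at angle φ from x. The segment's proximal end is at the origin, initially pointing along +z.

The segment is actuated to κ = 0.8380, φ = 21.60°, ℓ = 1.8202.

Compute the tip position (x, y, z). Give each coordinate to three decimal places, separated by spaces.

θ = κ·ℓ = 0.8380 × 1.8202 = 1.52533 rad
ρ = (1 − cos θ)/κ = (1 − 0.04545)/0.8380 = 1.13908
z = sin θ / κ = 0.99897/0.8380 = 1.19208
x = ρ cos φ = 1.13908 × cos(21.60°) = 1.05909
y = ρ sin φ = 1.13908 × sin(21.60°) = 0.41932

1.059 0.419 1.192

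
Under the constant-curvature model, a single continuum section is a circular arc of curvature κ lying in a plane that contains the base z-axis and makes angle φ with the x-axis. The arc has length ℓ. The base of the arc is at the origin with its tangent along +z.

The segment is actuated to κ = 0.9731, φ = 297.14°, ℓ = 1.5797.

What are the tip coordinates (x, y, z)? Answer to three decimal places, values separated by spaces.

θ = κ·ℓ = 0.9731 × 1.5797 = 1.53721 rad
ρ = (1 − cos θ)/κ = (1 − 0.03358)/0.9731 = 0.99313
z = sin θ / κ = 0.99944/0.9731 = 1.02706
x = ρ cos φ = 0.99313 × cos(297.14°) = 0.45303
y = ρ sin φ = 0.99313 × sin(297.14°) = -0.88378

0.453 -0.884 1.027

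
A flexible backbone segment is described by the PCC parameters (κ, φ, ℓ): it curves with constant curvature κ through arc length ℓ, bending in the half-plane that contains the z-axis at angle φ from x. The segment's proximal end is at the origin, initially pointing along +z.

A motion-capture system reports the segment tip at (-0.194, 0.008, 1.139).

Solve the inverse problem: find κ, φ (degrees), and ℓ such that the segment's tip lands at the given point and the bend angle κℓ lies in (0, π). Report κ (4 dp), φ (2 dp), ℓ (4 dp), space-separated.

ρ = √(x²+y²) = √(-0.194² + 0.008²) = 0.19416
φ = atan2(y, x) mod 360° = atan2(0.008, -0.194) = 177.6386°
|p|² = ρ² + z² = 0.19416² + 1.139² = 1.33502
κ = 2ρ / |p|² = 2×0.19416 / 1.33502 = 0.29088
θ = 2·atan2(ρ, z) = 2·atan2(0.19416, 1.139) = 0.33769 rad
ℓ = θ/κ = 0.33769/0.29088 = 1.16094

0.2909 177.64 1.1609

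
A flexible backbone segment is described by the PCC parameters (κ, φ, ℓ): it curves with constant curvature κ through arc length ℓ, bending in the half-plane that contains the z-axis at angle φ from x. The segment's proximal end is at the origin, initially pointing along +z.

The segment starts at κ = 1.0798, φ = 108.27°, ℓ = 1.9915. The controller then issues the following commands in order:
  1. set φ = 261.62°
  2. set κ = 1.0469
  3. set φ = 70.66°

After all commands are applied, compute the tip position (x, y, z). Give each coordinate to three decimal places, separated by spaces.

0.472 1.345 0.832

initial: κ=1.0798, φ=108.27°, ℓ=1.9915
cmd 1: set φ=261.62° → (κ,φ,ℓ)=(1.0798,261.62°,1.9915) → tip=(-0.2089,-1.4180,0.7748)
cmd 2: set κ=1.0469 → (κ,φ,ℓ)=(1.0469,261.62°,1.9915) → tip=(-0.2077,-1.4097,0.8317)
cmd 3: set φ=70.66° → (κ,φ,ℓ)=(1.0469,70.66°,1.9915) → tip=(0.4719,1.3445,0.8317)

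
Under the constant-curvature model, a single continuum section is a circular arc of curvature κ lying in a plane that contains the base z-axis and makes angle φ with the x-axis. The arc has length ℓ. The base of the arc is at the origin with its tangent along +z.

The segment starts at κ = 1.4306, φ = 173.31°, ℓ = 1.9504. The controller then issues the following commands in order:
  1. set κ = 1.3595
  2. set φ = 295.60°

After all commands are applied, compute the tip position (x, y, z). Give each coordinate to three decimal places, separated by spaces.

initial: κ=1.4306, φ=173.31°, ℓ=1.9504
cmd 1: set κ=1.3595 → (κ,φ,ℓ)=(1.3595,173.31°,1.9504) → tip=(-1.3751,0.1613,0.3462)
cmd 2: set φ=295.60° → (κ,φ,ℓ)=(1.3595,295.60°,1.9504) → tip=(0.5983,-1.2486,0.3462)

0.598 -1.249 0.346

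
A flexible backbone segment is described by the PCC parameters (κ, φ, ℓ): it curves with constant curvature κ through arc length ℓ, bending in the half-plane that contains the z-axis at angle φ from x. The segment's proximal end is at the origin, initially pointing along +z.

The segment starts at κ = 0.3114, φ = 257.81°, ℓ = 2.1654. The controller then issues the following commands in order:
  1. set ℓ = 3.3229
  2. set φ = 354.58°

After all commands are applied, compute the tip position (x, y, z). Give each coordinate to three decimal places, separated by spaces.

1.564 -0.148 2.761

initial: κ=0.3114, φ=257.81°, ℓ=2.1654
cmd 1: set ℓ=3.3229 → (κ,φ,ℓ)=(0.3114,257.81°,3.3229) → tip=(-0.3318,-1.5357,2.7609)
cmd 2: set φ=354.58° → (κ,φ,ℓ)=(0.3114,354.58°,3.3229) → tip=(1.5641,-0.1484,2.7609)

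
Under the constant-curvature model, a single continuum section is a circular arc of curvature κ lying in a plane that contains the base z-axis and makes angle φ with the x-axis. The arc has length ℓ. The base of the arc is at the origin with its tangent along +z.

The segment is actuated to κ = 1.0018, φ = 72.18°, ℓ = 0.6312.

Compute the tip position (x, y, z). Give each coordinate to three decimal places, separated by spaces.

θ = κ·ℓ = 1.0018 × 0.6312 = 0.63234 rad
ρ = (1 − cos θ)/κ = (1 − 0.80665)/1.0018 = 0.19300
z = sin θ / κ = 0.59103/1.0018 = 0.58997
x = ρ cos φ = 0.19300 × cos(72.18°) = 0.05906
y = ρ sin φ = 0.19300 × sin(72.18°) = 0.18374

0.059 0.184 0.590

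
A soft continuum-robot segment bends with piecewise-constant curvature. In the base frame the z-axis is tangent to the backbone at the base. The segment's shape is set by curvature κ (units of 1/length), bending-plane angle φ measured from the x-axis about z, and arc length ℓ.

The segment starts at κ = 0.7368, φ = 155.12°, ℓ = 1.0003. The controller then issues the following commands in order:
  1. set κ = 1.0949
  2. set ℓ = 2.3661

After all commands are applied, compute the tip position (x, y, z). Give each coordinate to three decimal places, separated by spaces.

-1.535 0.712 0.478

initial: κ=0.7368, φ=155.12°, ℓ=1.0003
cmd 1: set κ=1.0949 → (κ,φ,ℓ)=(1.0949,155.12°,1.0003) → tip=(-0.4492,0.2083,0.8120)
cmd 2: set ℓ=2.3661 → (κ,φ,ℓ)=(1.0949,155.12°,2.3661) → tip=(-1.5345,0.7116,0.4781)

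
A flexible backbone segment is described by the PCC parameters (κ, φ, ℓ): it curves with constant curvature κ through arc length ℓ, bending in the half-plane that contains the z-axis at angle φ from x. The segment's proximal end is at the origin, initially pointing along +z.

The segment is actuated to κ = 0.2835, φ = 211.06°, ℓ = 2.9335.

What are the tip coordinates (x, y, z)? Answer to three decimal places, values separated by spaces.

-0.986 -0.594 2.607

θ = κ·ℓ = 0.2835 × 2.9335 = 0.83165 rad
ρ = (1 − cos θ)/κ = (1 − 0.67366)/0.2835 = 1.15111
z = sin θ / κ = 0.73904/0.2835 = 2.60685
x = ρ cos φ = 1.15111 × cos(211.06°) = -0.98608
y = ρ sin φ = 1.15111 × sin(211.06°) = -0.59390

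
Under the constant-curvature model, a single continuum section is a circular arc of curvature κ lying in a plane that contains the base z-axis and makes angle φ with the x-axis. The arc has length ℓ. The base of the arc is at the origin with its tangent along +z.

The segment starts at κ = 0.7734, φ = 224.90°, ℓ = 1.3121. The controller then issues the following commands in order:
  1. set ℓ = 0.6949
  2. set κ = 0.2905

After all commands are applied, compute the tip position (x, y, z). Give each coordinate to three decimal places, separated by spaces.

initial: κ=0.7734, φ=224.90°, ℓ=1.3121
cmd 1: set ℓ=0.6949 → (κ,φ,ℓ)=(0.7734,224.90°,0.6949) → tip=(-0.1291,-0.1287,0.6619)
cmd 2: set κ=0.2905 → (κ,φ,ℓ)=(0.2905,224.90°,0.6949) → tip=(-0.0495,-0.0493,0.6902)

-0.050 -0.049 0.690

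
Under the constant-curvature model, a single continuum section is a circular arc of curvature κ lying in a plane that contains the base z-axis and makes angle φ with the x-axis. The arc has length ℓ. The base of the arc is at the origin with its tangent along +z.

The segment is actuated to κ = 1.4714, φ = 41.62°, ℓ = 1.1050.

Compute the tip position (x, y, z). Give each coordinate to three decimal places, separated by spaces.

0.536 0.476 0.679

θ = κ·ℓ = 1.4714 × 1.1050 = 1.62590 rad
ρ = (1 − cos θ)/κ = (1 − -0.05507)/1.4714 = 0.71705
z = sin θ / κ = 0.99848/1.4714 = 0.67859
x = ρ cos φ = 0.71705 × cos(41.62°) = 0.53605
y = ρ sin φ = 0.71705 × sin(41.62°) = 0.47626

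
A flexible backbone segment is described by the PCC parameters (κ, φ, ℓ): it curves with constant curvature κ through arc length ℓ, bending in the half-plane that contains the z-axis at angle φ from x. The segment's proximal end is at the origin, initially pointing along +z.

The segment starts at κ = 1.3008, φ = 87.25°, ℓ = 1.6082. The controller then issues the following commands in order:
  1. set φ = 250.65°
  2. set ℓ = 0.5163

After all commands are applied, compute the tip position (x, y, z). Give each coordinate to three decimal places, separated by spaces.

initial: κ=1.3008, φ=87.25°, ℓ=1.6082
cmd 1: set φ=250.65° → (κ,φ,ℓ)=(1.3008,250.65°,1.6082) → tip=(-0.3815,-1.0865,0.6667)
cmd 2: set ℓ=0.5163 → (κ,φ,ℓ)=(1.3008,250.65°,0.5163) → tip=(-0.0553,-0.1575,0.4784)

-0.055 -0.158 0.478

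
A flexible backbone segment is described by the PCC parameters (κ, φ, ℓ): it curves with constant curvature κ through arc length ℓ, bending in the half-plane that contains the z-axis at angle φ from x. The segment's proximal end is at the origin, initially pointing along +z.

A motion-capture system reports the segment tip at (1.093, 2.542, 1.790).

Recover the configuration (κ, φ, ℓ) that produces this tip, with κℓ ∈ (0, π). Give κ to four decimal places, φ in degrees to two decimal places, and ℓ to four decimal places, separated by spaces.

0.5096 66.73 3.9116

ρ = √(x²+y²) = √(1.093² + 2.542²) = 2.76702
φ = atan2(y, x) mod 360° = atan2(2.542, 1.093) = 66.7334°
|p|² = ρ² + z² = 2.76702² + 1.790² = 10.86051
κ = 2ρ / |p|² = 2×2.76702 / 10.86051 = 0.50956
θ = 2·atan2(ρ, z) = 2·atan2(2.76702, 1.790) = 1.99320 rad
ℓ = θ/κ = 1.99320/0.50956 = 3.91164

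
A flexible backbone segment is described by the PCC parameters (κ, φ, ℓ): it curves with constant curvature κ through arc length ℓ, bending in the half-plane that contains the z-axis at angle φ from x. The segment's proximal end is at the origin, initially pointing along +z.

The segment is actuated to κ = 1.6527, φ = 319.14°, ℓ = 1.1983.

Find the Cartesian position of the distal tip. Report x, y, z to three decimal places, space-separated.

0.640 -0.553 0.555

θ = κ·ℓ = 1.6527 × 1.1983 = 1.98043 rad
ρ = (1 − cos θ)/κ = (1 − -0.39827)/1.6527 = 0.84605
z = sin θ / κ = 0.91727/1.6527 = 0.55501
x = ρ cos φ = 0.84605 × cos(319.14°) = 0.63988
y = ρ sin φ = 0.84605 × sin(319.14°) = -0.55350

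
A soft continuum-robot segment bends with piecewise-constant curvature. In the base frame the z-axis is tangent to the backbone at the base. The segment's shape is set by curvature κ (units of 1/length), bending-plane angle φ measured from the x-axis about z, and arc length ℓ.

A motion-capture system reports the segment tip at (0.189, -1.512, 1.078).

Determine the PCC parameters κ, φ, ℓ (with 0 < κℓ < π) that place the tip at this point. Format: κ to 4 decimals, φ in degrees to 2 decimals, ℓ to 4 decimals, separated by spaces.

ρ = √(x²+y²) = √(0.189² + -1.512²) = 1.52377
φ = atan2(y, x) mod 360° = atan2(-1.512, 0.189) = 277.1250°
|p|² = ρ² + z² = 1.52377² + 1.078² = 3.48395
κ = 2ρ / |p|² = 2×1.52377 / 3.48395 = 0.87474
θ = 2·atan2(ρ, z) = 2·atan2(1.52377, 1.078) = 1.91017 rad
ℓ = θ/κ = 1.91017/0.87474 = 2.18371

0.8747 277.13 2.1837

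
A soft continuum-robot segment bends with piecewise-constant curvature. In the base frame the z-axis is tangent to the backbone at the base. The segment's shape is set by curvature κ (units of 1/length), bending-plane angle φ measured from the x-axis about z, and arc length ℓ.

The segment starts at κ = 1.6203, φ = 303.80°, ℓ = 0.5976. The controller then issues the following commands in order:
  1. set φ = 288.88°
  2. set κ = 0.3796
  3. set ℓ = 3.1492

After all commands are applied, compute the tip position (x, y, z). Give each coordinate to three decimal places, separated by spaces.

0.540 -1.579 2.451

initial: κ=1.6203, φ=303.80°, ℓ=0.5976
cmd 1: set φ=288.88° → (κ,φ,ℓ)=(1.6203,288.88°,0.5976) → tip=(0.0865,-0.2530,0.5085)
cmd 2: set κ=0.3796 → (κ,φ,ℓ)=(0.3796,288.88°,0.5976) → tip=(0.0218,-0.0639,0.5925)
cmd 3: set ℓ=3.1492 → (κ,φ,ℓ)=(0.3796,288.88°,3.1492) → tip=(0.5399,-1.5788,2.4509)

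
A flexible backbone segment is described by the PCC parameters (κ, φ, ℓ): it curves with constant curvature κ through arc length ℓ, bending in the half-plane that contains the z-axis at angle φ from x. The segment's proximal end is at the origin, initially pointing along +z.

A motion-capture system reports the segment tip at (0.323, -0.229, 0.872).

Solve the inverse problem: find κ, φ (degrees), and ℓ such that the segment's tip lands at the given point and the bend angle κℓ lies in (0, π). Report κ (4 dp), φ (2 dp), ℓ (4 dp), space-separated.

0.8634 324.66 0.9873

ρ = √(x²+y²) = √(0.323² + -0.229²) = 0.39594
φ = atan2(y, x) mod 360° = atan2(-0.229, 0.323) = 324.6642°
|p|² = ρ² + z² = 0.39594² + 0.872² = 0.91715
κ = 2ρ / |p|² = 2×0.39594 / 0.91715 = 0.86341
θ = 2·atan2(ρ, z) = 2·atan2(0.39594, 0.872) = 0.85245 rad
ℓ = θ/κ = 0.85245/0.86341 = 0.98731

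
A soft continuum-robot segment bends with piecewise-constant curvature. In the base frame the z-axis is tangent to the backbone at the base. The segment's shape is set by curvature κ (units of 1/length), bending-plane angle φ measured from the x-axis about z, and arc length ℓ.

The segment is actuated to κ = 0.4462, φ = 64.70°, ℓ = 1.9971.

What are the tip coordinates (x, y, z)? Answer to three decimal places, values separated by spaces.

θ = κ·ℓ = 0.4462 × 1.9971 = 0.89111 rad
ρ = (1 − cos θ)/κ = (1 − 0.62855)/0.4462 = 0.83247
z = sin θ / κ = 0.77777/0.4462 = 1.74309
x = ρ cos φ = 0.83247 × cos(64.70°) = 0.35576
y = ρ sin φ = 0.83247 × sin(64.70°) = 0.75262

0.356 0.753 1.743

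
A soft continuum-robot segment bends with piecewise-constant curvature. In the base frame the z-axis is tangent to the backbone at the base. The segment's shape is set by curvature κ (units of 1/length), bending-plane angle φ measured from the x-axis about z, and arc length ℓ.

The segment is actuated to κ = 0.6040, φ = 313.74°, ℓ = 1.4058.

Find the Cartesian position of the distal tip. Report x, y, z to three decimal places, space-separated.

0.388 -0.406 1.243

θ = κ·ℓ = 0.6040 × 1.4058 = 0.84910 rad
ρ = (1 − cos θ)/κ = (1 − 0.66066)/0.6040 = 0.56183
z = sin θ / κ = 0.75069/0.6040 = 1.24286
x = ρ cos φ = 0.56183 × cos(313.74°) = 0.38844
y = ρ sin φ = 0.56183 × sin(313.74°) = -0.40591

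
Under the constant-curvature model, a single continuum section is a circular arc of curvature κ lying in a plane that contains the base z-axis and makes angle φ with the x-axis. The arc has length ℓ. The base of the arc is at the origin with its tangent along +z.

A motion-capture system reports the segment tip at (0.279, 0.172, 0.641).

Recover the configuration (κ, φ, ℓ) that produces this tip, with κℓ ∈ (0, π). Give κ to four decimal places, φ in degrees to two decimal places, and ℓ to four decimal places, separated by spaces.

ρ = √(x²+y²) = √(0.279² + 0.172²) = 0.32776
φ = atan2(y, x) mod 360° = atan2(0.172, 0.279) = 31.6533°
|p|² = ρ² + z² = 0.32776² + 0.641² = 0.51831
κ = 2ρ / |p|² = 2×0.32776 / 0.51831 = 1.26473
θ = 2·atan2(ρ, z) = 2·atan2(0.32776, 0.641) = 0.94533 rad
ℓ = θ/κ = 0.94533/1.26473 = 0.74746

1.2647 31.65 0.7475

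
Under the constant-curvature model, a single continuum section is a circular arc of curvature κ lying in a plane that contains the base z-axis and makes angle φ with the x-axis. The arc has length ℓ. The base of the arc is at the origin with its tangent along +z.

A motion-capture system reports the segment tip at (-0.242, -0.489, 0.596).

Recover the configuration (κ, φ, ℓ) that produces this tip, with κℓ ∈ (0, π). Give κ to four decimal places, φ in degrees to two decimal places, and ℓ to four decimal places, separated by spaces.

1.6713 243.67 0.8871

ρ = √(x²+y²) = √(-0.242² + -0.489²) = 0.54561
φ = atan2(y, x) mod 360° = atan2(-0.489, -0.242) = 243.6698°
|p|² = ρ² + z² = 0.54561² + 0.596² = 0.65290
κ = 2ρ / |p|² = 2×0.54561 / 0.65290 = 1.67133
θ = 2·atan2(ρ, z) = 2·atan2(0.54561, 0.596) = 1.48257 rad
ℓ = θ/κ = 1.48257/1.67133 = 0.88706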